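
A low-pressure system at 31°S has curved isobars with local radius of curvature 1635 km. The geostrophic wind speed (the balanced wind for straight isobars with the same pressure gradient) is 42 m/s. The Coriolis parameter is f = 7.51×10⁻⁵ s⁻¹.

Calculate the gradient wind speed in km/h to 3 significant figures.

119 km/h

Around a low, centrifugal force acts outward with Coriolis, so pressure-gradient force balances both:
(1/ρ)|∂P/∂n| = fV + V²/R  →  V² + fR·V − fR·V_g = 0
With fR = 7.51×10⁻⁵ × 1635×10³ m = 123 m/s:
V = [−fR + √((fR)² + 4 fR V_g)]/2 = [−123 + √(123² + 4×123×42)]/2 = 33.1 m/s
Subgeostrophic (V < V_g = 42 m/s), as expected around a low.
Converting: 33.1 m/s × 3.6 = 119 km/h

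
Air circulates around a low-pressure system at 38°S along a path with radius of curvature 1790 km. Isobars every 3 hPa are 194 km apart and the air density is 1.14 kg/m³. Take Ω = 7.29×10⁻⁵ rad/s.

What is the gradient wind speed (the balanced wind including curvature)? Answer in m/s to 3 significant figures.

Coriolis parameter at 38°S:
f = 2Ω sin φ = 2 × 7.29×10⁻⁵ × sin 38° = 8.98×10⁻⁵ s⁻¹
Pressure gradient: |∂P/∂n| = 300 Pa / 194000 m = 1.55×10⁻³ Pa/m
Geostrophic speed: V_g = |∂P/∂n|/(fρ) = 1.55×10⁻³/(8.98×10⁻⁵ × 1.14) = 15.1 m/s
Around a low, centrifugal force acts outward with Coriolis, so pressure-gradient force balances both:
(1/ρ)|∂P/∂n| = fV + V²/R  →  V² + fR·V − fR·V_g = 0
With fR = 8.98×10⁻⁵ × 1790×10³ m = 161 m/s:
V = [−fR + √((fR)² + 4 fR V_g)]/2 = [−161 + √(161² + 4×161×15.1)]/2 = 13.9 m/s
Subgeostrophic (V < V_g = 15.1 m/s), as expected around a low.

13.9 m/s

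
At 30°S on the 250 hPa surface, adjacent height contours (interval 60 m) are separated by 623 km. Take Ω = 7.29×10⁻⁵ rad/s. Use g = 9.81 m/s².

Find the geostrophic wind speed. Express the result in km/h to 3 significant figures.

Coriolis parameter at 30°S:
f = 2Ω sin φ = 2 × 7.29×10⁻⁵ × sin 30° = 7.29×10⁻⁵ s⁻¹
Height gradient: |∂Z/∂n| = 60 m / 623000 m = 9.63×10⁻⁵
On a pressure surface, geostrophic balance gives V_g = (g/f)|∂Z/∂n|:
V_g = 9.81 × 9.63×10⁻⁵ / 7.29×10⁻⁵ = 13.0 m/s
Converting: 13.0 m/s × 3.6 = 46.7 km/h

46.7 km/h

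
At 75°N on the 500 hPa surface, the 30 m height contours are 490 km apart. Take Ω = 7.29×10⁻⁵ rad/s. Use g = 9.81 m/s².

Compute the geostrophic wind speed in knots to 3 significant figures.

Coriolis parameter at 75°N:
f = 2Ω sin φ = 2 × 7.29×10⁻⁵ × sin 75° = 1.41×10⁻⁴ s⁻¹
Height gradient: |∂Z/∂n| = 30 m / 490000 m = 6.12×10⁻⁵
On a pressure surface, geostrophic balance gives V_g = (g/f)|∂Z/∂n|:
V_g = 9.81 × 6.12×10⁻⁵ / 1.41×10⁻⁴ = 4.26 m/s
Converting: 4.26 m/s × 1.944 = 8.29 knots

8.29 knots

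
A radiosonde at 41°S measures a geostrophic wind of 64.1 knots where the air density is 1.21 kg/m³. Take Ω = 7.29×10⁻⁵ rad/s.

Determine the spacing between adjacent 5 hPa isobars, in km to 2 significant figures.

Coriolis parameter at 41°S:
f = 2Ω sin φ = 2 × 7.29×10⁻⁵ × sin 41° = 9.57×10⁻⁵ s⁻¹
Wind speed in SI: 64.1 knots = 33.0 m/s
Geostrophic balance rearranged: |∂P/∂n| = f ρ V_g
|∂P/∂n| = 9.57×10⁻⁵ × 1.21 × 33.0 = 3.82×10⁻³ Pa/m
Isobar spacing: Δn = ΔP/|∂P/∂n| = 500 Pa / 3.82×10⁻³ Pa/m = 131005 m ≈ 130 km

130 km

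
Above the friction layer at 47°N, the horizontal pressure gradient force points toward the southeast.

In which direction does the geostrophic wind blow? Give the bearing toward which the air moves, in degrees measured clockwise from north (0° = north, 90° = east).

225°

The pressure-gradient force points toward the southeast (bearing 135°).
Geostrophic balance: in the Northern Hemisphere the Coriolis force deflects motion to the right, so the geostrophic wind blows 90° to the right of the pressure-gradient force (low pressure on the left).
Rotating 135° by 90° clockwise gives 225° — the wind blows toward the southwest.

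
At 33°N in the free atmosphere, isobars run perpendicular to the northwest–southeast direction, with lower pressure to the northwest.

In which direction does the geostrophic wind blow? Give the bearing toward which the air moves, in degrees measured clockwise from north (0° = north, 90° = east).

The pressure-gradient force points toward the northwest (bearing 315°).
Geostrophic balance: in the Northern Hemisphere the Coriolis force deflects motion to the right, so the geostrophic wind blows 90° to the right of the pressure-gradient force (low pressure on the left).
Rotating 315° by 90° clockwise gives 045° — the wind blows toward the northeast.

045°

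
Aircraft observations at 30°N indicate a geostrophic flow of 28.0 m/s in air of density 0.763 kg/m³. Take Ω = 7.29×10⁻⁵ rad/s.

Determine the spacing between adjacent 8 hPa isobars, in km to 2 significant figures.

510 km

Coriolis parameter at 30°N:
f = 2Ω sin φ = 2 × 7.29×10⁻⁵ × sin 30° = 7.29×10⁻⁵ s⁻¹
Geostrophic balance rearranged: |∂P/∂n| = f ρ V_g
|∂P/∂n| = 7.29×10⁻⁵ × 0.763 × 28.0 = 1.56×10⁻³ Pa/m
Isobar spacing: Δn = ΔP/|∂P/∂n| = 800 Pa / 1.56×10⁻³ Pa/m = 513665 m ≈ 510 km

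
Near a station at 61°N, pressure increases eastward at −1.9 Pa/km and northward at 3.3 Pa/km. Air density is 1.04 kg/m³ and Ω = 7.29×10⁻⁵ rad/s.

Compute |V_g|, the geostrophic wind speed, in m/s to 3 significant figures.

Coriolis parameter at 61°N:
f = 2Ω sin φ = 2 × 7.29×10⁻⁵ × sin 61° = 1.28×10⁻⁴ s⁻¹
Component geostrophic relations (x east, y north):
u_g = −(1/(fρ)) ∂P/∂y,  v_g = (1/(fρ)) ∂P/∂x
u_g = −(3.3×10⁻³)/(1.28×10⁻⁴ × 1.04) = −24.9 m/s;  v_g = (−1.9×10⁻³)/(1.28×10⁻⁴ × 1.04) = −14.3 m/s
|V_g| = √(u_g² + v_g²) = 28.7 m/s

28.7 m/s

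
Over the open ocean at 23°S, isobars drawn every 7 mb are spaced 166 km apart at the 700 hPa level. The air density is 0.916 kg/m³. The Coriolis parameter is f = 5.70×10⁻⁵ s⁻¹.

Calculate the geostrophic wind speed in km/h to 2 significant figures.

290 km/h

Pressure gradient: |∂P/∂n| = 700 Pa / 166000 m = 4.22×10⁻³ Pa/m
Geostrophic balance (pressure-gradient force = Coriolis force):
V_g = (1/(fρ)) |∂P/∂n| = 4.22×10⁻³ / (5.70×10⁻⁵ × 0.916) = 80.8 m/s
Converting: 80.8 m/s × 3.6 = 290 km/h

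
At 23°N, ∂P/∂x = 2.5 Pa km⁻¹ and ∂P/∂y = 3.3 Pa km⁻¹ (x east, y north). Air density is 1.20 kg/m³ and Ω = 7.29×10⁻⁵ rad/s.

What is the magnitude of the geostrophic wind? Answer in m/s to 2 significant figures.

61 m/s

Coriolis parameter at 23°N:
f = 2Ω sin φ = 2 × 7.29×10⁻⁵ × sin 23° = 5.70×10⁻⁵ s⁻¹
Component geostrophic relations (x east, y north):
u_g = −(1/(fρ)) ∂P/∂y,  v_g = (1/(fρ)) ∂P/∂x
u_g = −(3.3×10⁻³)/(5.70×10⁻⁵ × 1.20) = −48.3 m/s;  v_g = (2.5×10⁻³)/(5.70×10⁻⁵ × 1.20) = 36.6 m/s
|V_g| = √(u_g² + v_g²) = 60.6 m/s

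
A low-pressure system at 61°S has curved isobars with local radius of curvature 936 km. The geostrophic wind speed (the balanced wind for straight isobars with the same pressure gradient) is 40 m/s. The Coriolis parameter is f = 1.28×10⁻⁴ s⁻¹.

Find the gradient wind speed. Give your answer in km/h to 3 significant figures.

114 km/h

Around a low, centrifugal force acts outward with Coriolis, so pressure-gradient force balances both:
(1/ρ)|∂P/∂n| = fV + V²/R  →  V² + fR·V − fR·V_g = 0
With fR = 1.28×10⁻⁴ × 936×10³ m = 120 m/s:
V = [−fR + √((fR)² + 4 fR V_g)]/2 = [−120 + √(120² + 4×120×40)]/2 = 31.6 m/s
Subgeostrophic (V < V_g = 40 m/s), as expected around a low.
Converting: 31.6 m/s × 3.6 = 114 km/h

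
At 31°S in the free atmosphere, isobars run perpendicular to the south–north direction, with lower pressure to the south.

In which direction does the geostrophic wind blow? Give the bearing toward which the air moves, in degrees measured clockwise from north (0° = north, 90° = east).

The pressure-gradient force points toward the south (bearing 180°).
Geostrophic balance: in the Southern Hemisphere the Coriolis force deflects motion to the left, so the geostrophic wind blows 90° to the left of the pressure-gradient force (low pressure on the right).
Rotating 180° by 90° counterclockwise gives 090° — the wind blows toward the east.

090°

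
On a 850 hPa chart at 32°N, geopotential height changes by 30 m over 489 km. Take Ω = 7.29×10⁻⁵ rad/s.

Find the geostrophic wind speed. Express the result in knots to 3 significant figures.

15.1 knots

Coriolis parameter at 32°N:
f = 2Ω sin φ = 2 × 7.29×10⁻⁵ × sin 32° = 7.73×10⁻⁵ s⁻¹
Height gradient: |∂Z/∂n| = 30 m / 489000 m = 6.13×10⁻⁵
On a pressure surface, geostrophic balance gives V_g = (g/f)|∂Z/∂n|:
V_g = 9.81 × 6.13×10⁻⁵ / 7.73×10⁻⁵ = 7.79 m/s
Converting: 7.79 m/s × 1.944 = 15.1 knots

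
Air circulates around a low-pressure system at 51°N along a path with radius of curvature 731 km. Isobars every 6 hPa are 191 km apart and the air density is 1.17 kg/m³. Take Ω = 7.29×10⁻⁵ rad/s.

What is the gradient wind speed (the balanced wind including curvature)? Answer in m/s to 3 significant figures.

19.2 m/s

Coriolis parameter at 51°N:
f = 2Ω sin φ = 2 × 7.29×10⁻⁵ × sin 51° = 1.13×10⁻⁴ s⁻¹
Pressure gradient: |∂P/∂n| = 600 Pa / 191000 m = 3.14×10⁻³ Pa/m
Geostrophic speed: V_g = |∂P/∂n|/(fρ) = 3.14×10⁻³/(1.13×10⁻⁴ × 1.17) = 23.7 m/s
Around a low, centrifugal force acts outward with Coriolis, so pressure-gradient force balances both:
(1/ρ)|∂P/∂n| = fV + V²/R  →  V² + fR·V − fR·V_g = 0
With fR = 1.13×10⁻⁴ × 731×10³ m = 82.8 m/s:
V = [−fR + √((fR)² + 4 fR V_g)]/2 = [−82.8 + √(82.8² + 4×82.8×23.7)]/2 = 19.2 m/s
Subgeostrophic (V < V_g = 23.7 m/s), as expected around a low.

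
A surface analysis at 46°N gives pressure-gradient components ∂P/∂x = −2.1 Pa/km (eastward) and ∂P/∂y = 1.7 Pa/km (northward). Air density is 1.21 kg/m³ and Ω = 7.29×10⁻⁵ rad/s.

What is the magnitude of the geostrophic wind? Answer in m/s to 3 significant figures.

21.3 m/s

Coriolis parameter at 46°N:
f = 2Ω sin φ = 2 × 7.29×10⁻⁵ × sin 46° = 1.05×10⁻⁴ s⁻¹
Component geostrophic relations (x east, y north):
u_g = −(1/(fρ)) ∂P/∂y,  v_g = (1/(fρ)) ∂P/∂x
u_g = −(1.7×10⁻³)/(1.05×10⁻⁴ × 1.21) = −13.4 m/s;  v_g = (−2.1×10⁻³)/(1.05×10⁻⁴ × 1.21) = −16.5 m/s
|V_g| = √(u_g² + v_g²) = 21.3 m/s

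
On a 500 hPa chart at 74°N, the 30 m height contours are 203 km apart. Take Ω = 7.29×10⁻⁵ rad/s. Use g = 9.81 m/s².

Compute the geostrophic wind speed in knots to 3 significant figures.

Coriolis parameter at 74°N:
f = 2Ω sin φ = 2 × 7.29×10⁻⁵ × sin 74° = 1.40×10⁻⁴ s⁻¹
Height gradient: |∂Z/∂n| = 30 m / 203000 m = 1.48×10⁻⁴
On a pressure surface, geostrophic balance gives V_g = (g/f)|∂Z/∂n|:
V_g = 9.81 × 1.48×10⁻⁴ / 1.40×10⁻⁴ = 10.3 m/s
Converting: 10.3 m/s × 1.944 = 20.1 knots

20.1 knots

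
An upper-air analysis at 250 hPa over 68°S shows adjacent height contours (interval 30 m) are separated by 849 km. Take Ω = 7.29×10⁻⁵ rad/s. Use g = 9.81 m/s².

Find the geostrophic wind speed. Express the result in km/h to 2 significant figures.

Coriolis parameter at 68°S:
f = 2Ω sin φ = 2 × 7.29×10⁻⁵ × sin 68° = 1.35×10⁻⁴ s⁻¹
Height gradient: |∂Z/∂n| = 30 m / 849000 m = 3.53×10⁻⁵
On a pressure surface, geostrophic balance gives V_g = (g/f)|∂Z/∂n|:
V_g = 9.81 × 3.53×10⁻⁵ / 1.35×10⁻⁴ = 2.56 m/s
Converting: 2.56 m/s × 3.6 = 9.2 km/h

9.2 km/h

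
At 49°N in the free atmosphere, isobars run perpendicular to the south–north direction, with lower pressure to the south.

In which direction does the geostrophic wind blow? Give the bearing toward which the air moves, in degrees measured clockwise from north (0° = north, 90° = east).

270°

The pressure-gradient force points toward the south (bearing 180°).
Geostrophic balance: in the Northern Hemisphere the Coriolis force deflects motion to the right, so the geostrophic wind blows 90° to the right of the pressure-gradient force (low pressure on the left).
Rotating 180° by 90° clockwise gives 270° — the wind blows toward the west.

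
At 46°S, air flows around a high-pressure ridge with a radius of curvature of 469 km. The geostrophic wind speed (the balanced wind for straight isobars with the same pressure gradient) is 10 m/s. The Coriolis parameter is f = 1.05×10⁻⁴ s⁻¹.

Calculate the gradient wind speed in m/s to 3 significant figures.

14.0 m/s

Around a high, pressure-gradient force acts outward with centrifugal, so Coriolis balances both:
fV = (1/ρ)|∂P/∂n| + V²/R  →  V² − fR·V + fR·V_g = 0
With fR = 1.05×10⁻⁴ × 469×10³ m = 49.2 m/s:
V = [fR − √((fR)² − 4 fR V_g)]/2 = [49.2 − √(49.2² − 4×49.2×10)]/2 = 14 m/s
Supergeostrophic (V > V_g = 10 m/s), as expected around a high.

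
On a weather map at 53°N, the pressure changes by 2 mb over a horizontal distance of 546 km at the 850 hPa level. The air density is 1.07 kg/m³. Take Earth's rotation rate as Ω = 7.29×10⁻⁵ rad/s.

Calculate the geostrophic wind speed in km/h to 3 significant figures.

10.6 km/h

Coriolis parameter at 53°N:
f = 2Ω sin φ = 2 × 7.29×10⁻⁵ × sin 53° = 1.16×10⁻⁴ s⁻¹
Pressure gradient: |∂P/∂n| = 200 Pa / 546000 m = 3.66×10⁻⁴ Pa/m
Geostrophic balance (pressure-gradient force = Coriolis force):
V_g = (1/(fρ)) |∂P/∂n| = 3.66×10⁻⁴ / (1.16×10⁻⁴ × 1.07) = 2.94 m/s
Converting: 2.94 m/s × 3.6 = 10.6 km/h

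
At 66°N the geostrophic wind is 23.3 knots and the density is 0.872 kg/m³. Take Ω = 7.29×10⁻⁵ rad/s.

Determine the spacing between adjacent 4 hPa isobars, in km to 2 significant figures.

290 km

Coriolis parameter at 66°N:
f = 2Ω sin φ = 2 × 7.29×10⁻⁵ × sin 66° = 1.33×10⁻⁴ s⁻¹
Wind speed in SI: 23.3 knots = 12.0 m/s
Geostrophic balance rearranged: |∂P/∂n| = f ρ V_g
|∂P/∂n| = 1.33×10⁻⁴ × 0.872 × 12.0 = 1.39×10⁻³ Pa/m
Isobar spacing: Δn = ΔP/|∂P/∂n| = 400 Pa / 1.39×10⁻³ Pa/m = 287317 m ≈ 290 km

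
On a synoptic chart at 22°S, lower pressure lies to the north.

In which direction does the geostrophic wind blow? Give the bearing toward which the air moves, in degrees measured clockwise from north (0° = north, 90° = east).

270°

The pressure-gradient force points toward the north (bearing 000°).
Geostrophic balance: in the Southern Hemisphere the Coriolis force deflects motion to the left, so the geostrophic wind blows 90° to the left of the pressure-gradient force (low pressure on the right).
Rotating 000° by 90° counterclockwise gives 270° — the wind blows toward the west.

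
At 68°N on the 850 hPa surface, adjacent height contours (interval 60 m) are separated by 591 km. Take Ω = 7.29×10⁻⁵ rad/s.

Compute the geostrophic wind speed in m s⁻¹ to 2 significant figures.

7.4 m s⁻¹

Coriolis parameter at 68°N:
f = 2Ω sin φ = 2 × 7.29×10⁻⁵ × sin 68° = 1.35×10⁻⁴ s⁻¹
Height gradient: |∂Z/∂n| = 60 m / 591000 m = 1.02×10⁻⁴
On a pressure surface, geostrophic balance gives V_g = (g/f)|∂Z/∂n|:
V_g = 9.81 × 1.02×10⁻⁴ / 1.35×10⁻⁴ = 7.37 m/s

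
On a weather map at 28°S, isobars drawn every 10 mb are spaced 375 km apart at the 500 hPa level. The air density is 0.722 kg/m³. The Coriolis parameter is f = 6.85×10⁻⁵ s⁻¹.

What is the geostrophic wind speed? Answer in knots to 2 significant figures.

Pressure gradient: |∂P/∂n| = 1000 Pa / 375000 m = 2.67×10⁻³ Pa/m
Geostrophic balance (pressure-gradient force = Coriolis force):
V_g = (1/(fρ)) |∂P/∂n| = 2.67×10⁻³ / (6.85×10⁻⁵ × 0.722) = 53.9 m/s
Converting: 53.9 m/s × 1.944 = 100 knots

100 knots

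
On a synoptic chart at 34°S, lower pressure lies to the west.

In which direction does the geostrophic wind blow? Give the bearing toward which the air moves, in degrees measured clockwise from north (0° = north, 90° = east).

180°

The pressure-gradient force points toward the west (bearing 270°).
Geostrophic balance: in the Southern Hemisphere the Coriolis force deflects motion to the left, so the geostrophic wind blows 90° to the left of the pressure-gradient force (low pressure on the right).
Rotating 270° by 90° counterclockwise gives 180° — the wind blows toward the south.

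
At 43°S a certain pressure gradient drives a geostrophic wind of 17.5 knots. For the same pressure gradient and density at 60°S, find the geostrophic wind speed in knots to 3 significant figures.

With the same pressure gradient and density, V_g ∝ 1/f ∝ 1/sin φ.
V₂ = V₁ · sin φ₁ / sin φ₂ = 17.5 × sin 43° / sin 60°
V₂ = 17.5 × 0.6820/0.8660 = 13.8 knots

13.8 knots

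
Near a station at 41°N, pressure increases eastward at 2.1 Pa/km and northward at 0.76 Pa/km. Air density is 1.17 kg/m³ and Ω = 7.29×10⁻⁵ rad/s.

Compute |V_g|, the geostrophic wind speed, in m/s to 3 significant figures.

20.0 m/s

Coriolis parameter at 41°N:
f = 2Ω sin φ = 2 × 7.29×10⁻⁵ × sin 41° = 9.57×10⁻⁵ s⁻¹
Component geostrophic relations (x east, y north):
u_g = −(1/(fρ)) ∂P/∂y,  v_g = (1/(fρ)) ∂P/∂x
u_g = −(0.76×10⁻³)/(9.57×10⁻⁵ × 1.17) = −6.79 m/s;  v_g = (2.1×10⁻³)/(9.57×10⁻⁵ × 1.17) = 18.8 m/s
|V_g| = √(u_g² + v_g²) = 20.0 m/s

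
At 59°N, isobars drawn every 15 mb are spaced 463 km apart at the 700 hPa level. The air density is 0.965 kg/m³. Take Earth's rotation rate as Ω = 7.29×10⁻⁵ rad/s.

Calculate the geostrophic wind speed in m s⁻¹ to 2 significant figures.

27 m s⁻¹

Coriolis parameter at 59°N:
f = 2Ω sin φ = 2 × 7.29×10⁻⁵ × sin 59° = 1.25×10⁻⁴ s⁻¹
Pressure gradient: |∂P/∂n| = 1500 Pa / 463000 m = 3.24×10⁻³ Pa/m
Geostrophic balance (pressure-gradient force = Coriolis force):
V_g = (1/(fρ)) |∂P/∂n| = 3.24×10⁻³ / (1.25×10⁻⁴ × 0.965) = 26.9 m/s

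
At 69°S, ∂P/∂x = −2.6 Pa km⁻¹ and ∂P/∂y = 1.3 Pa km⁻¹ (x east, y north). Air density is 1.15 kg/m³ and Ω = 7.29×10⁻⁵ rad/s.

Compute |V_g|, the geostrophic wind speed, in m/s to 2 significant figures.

Coriolis parameter at 69°S:
f = 2Ω sin φ = 2 × 7.29×10⁻⁵ × sin 69° = 1.36×10⁻⁴ s⁻¹
In the Southern Hemisphere f is negative: f = −1.36×10⁻⁴ s⁻¹.
Component geostrophic relations (x east, y north):
u_g = −(1/(fρ)) ∂P/∂y,  v_g = (1/(fρ)) ∂P/∂x
u_g = −(1.3×10⁻³)/(−1.36×10⁻⁴ × 1.15) = 8.30 m/s;  v_g = (−2.6×10⁻³)/(−1.36×10⁻⁴ × 1.15) = 16.6 m/s
|V_g| = √(u_g² + v_g²) = 18.6 m/s

19 m/s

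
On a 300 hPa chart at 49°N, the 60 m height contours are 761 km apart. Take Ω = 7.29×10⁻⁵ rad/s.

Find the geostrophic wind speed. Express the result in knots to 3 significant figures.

13.7 knots

Coriolis parameter at 49°N:
f = 2Ω sin φ = 2 × 7.29×10⁻⁵ × sin 49° = 1.10×10⁻⁴ s⁻¹
Height gradient: |∂Z/∂n| = 60 m / 761000 m = 7.88×10⁻⁵
On a pressure surface, geostrophic balance gives V_g = (g/f)|∂Z/∂n|:
V_g = 9.81 × 7.88×10⁻⁵ / 1.10×10⁻⁴ = 7.03 m/s
Converting: 7.03 m/s × 1.944 = 13.7 knots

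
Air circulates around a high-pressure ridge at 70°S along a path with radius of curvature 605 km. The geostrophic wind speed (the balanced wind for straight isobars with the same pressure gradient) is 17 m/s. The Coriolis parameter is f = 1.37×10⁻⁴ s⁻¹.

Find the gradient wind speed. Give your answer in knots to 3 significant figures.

Around a high, pressure-gradient force acts outward with centrifugal, so Coriolis balances both:
fV = (1/ρ)|∂P/∂n| + V²/R  →  V² − fR·V + fR·V_g = 0
With fR = 1.37×10⁻⁴ × 605×10³ m = 82.9 m/s:
V = [fR − √((fR)² − 4 fR V_g)]/2 = [82.9 − √(82.9² − 4×82.9×17)]/2 = 23.9 m/s
Supergeostrophic (V > V_g = 17 m/s), as expected around a high.
Converting: 23.9 m/s × 1.944 = 46.4 knots

46.4 knots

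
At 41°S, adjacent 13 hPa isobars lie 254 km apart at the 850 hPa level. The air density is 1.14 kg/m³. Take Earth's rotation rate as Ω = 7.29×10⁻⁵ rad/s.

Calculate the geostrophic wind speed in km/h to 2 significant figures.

Coriolis parameter at 41°S:
f = 2Ω sin φ = 2 × 7.29×10⁻⁵ × sin 41° = 9.57×10⁻⁵ s⁻¹
Pressure gradient: |∂P/∂n| = 1300 Pa / 254000 m = 5.12×10⁻³ Pa/m
Geostrophic balance (pressure-gradient force = Coriolis force):
V_g = (1/(fρ)) |∂P/∂n| = 5.12×10⁻³ / (9.57×10⁻⁵ × 1.14) = 46.9 m/s
Converting: 46.9 m/s × 3.6 = 170 km/h

170 km/h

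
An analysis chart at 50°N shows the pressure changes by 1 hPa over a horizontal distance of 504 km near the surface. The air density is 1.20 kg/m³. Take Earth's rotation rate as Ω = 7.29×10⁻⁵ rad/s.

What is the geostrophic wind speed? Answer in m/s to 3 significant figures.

Coriolis parameter at 50°N:
f = 2Ω sin φ = 2 × 7.29×10⁻⁵ × sin 50° = 1.12×10⁻⁴ s⁻¹
Pressure gradient: |∂P/∂n| = 100 Pa / 504000 m = 1.98×10⁻⁴ Pa/m
Geostrophic balance (pressure-gradient force = Coriolis force):
V_g = (1/(fρ)) |∂P/∂n| = 1.98×10⁻⁴ / (1.12×10⁻⁴ × 1.20) = 1.48 m/s

1.48 m/s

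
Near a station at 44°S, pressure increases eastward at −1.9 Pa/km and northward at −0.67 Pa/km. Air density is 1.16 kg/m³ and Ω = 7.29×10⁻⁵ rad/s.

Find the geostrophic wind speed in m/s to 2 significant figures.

17 m/s

Coriolis parameter at 44°S:
f = 2Ω sin φ = 2 × 7.29×10⁻⁵ × sin 44° = 1.01×10⁻⁴ s⁻¹
In the Southern Hemisphere f is negative: f = −1.01×10⁻⁴ s⁻¹.
Component geostrophic relations (x east, y north):
u_g = −(1/(fρ)) ∂P/∂y,  v_g = (1/(fρ)) ∂P/∂x
u_g = −(−0.67×10⁻³)/(−1.01×10⁻⁴ × 1.16) = −5.70 m/s;  v_g = (−1.9×10⁻³)/(−1.01×10⁻⁴ × 1.16) = 16.2 m/s
|V_g| = √(u_g² + v_g²) = 17.1 m/s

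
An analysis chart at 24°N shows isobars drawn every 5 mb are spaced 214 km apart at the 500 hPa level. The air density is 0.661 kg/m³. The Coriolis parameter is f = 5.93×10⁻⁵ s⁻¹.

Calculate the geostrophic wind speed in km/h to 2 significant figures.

Pressure gradient: |∂P/∂n| = 500 Pa / 214000 m = 2.34×10⁻³ Pa/m
Geostrophic balance (pressure-gradient force = Coriolis force):
V_g = (1/(fρ)) |∂P/∂n| = 2.34×10⁻³ / (5.93×10⁻⁵ × 0.661) = 59.6 m/s
Converting: 59.6 m/s × 3.6 = 210 km/h

210 km/h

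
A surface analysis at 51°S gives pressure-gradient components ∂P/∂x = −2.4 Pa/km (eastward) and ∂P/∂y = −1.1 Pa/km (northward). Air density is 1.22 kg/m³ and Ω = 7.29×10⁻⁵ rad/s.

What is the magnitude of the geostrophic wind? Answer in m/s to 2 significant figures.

19 m/s

Coriolis parameter at 51°S:
f = 2Ω sin φ = 2 × 7.29×10⁻⁵ × sin 51° = 1.13×10⁻⁴ s⁻¹
In the Southern Hemisphere f is negative: f = −1.13×10⁻⁴ s⁻¹.
Component geostrophic relations (x east, y north):
u_g = −(1/(fρ)) ∂P/∂y,  v_g = (1/(fρ)) ∂P/∂x
u_g = −(−1.1×10⁻³)/(−1.13×10⁻⁴ × 1.22) = −7.96 m/s;  v_g = (−2.4×10⁻³)/(−1.13×10⁻⁴ × 1.22) = 17.4 m/s
|V_g| = √(u_g² + v_g²) = 19.1 m/s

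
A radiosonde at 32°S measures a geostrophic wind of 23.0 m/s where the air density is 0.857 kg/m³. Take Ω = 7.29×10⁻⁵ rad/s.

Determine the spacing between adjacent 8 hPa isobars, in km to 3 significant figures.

Coriolis parameter at 32°S:
f = 2Ω sin φ = 2 × 7.29×10⁻⁵ × sin 32° = 7.73×10⁻⁵ s⁻¹
Geostrophic balance rearranged: |∂P/∂n| = f ρ V_g
|∂P/∂n| = 7.73×10⁻⁵ × 0.857 × 23.0 = 1.52×10⁻³ Pa/m
Isobar spacing: Δn = ΔP/|∂P/∂n| = 800 Pa / 1.52×10⁻³ Pa/m = 525308 m ≈ 525 km

525 km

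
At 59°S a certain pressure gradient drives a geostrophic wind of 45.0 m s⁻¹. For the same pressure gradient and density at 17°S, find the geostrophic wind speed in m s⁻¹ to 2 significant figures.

With the same pressure gradient and density, V_g ∝ 1/f ∝ 1/sin φ.
V₂ = V₁ · sin φ₁ / sin φ₂ = 45.0 × sin 59° / sin 17°
V₂ = 45.0 × 0.8572/0.2924 = 130 m s⁻¹

130 m s⁻¹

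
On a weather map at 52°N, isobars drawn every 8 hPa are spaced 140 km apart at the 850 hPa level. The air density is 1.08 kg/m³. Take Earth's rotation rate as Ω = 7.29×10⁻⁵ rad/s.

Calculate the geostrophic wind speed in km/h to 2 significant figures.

Coriolis parameter at 52°N:
f = 2Ω sin φ = 2 × 7.29×10⁻⁵ × sin 52° = 1.15×10⁻⁴ s⁻¹
Pressure gradient: |∂P/∂n| = 800 Pa / 140000 m = 5.71×10⁻³ Pa/m
Geostrophic balance (pressure-gradient force = Coriolis force):
V_g = (1/(fρ)) |∂P/∂n| = 5.71×10⁻³ / (1.15×10⁻⁴ × 1.08) = 46.1 m/s
Converting: 46.1 m/s × 3.6 = 170 km/h

170 km/h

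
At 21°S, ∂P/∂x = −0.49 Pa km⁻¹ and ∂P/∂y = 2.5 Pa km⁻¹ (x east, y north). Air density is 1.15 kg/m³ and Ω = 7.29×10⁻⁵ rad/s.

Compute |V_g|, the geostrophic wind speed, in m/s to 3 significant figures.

Coriolis parameter at 21°S:
f = 2Ω sin φ = 2 × 7.29×10⁻⁵ × sin 21° = 5.23×10⁻⁵ s⁻¹
In the Southern Hemisphere f is negative: f = −5.23×10⁻⁵ s⁻¹.
Component geostrophic relations (x east, y north):
u_g = −(1/(fρ)) ∂P/∂y,  v_g = (1/(fρ)) ∂P/∂x
u_g = −(2.5×10⁻³)/(−5.23×10⁻⁵ × 1.15) = 41.6 m/s;  v_g = (−0.49×10⁻³)/(−5.23×10⁻⁵ × 1.15) = 8.15 m/s
|V_g| = √(u_g² + v_g²) = 42.4 m/s

42.4 m/s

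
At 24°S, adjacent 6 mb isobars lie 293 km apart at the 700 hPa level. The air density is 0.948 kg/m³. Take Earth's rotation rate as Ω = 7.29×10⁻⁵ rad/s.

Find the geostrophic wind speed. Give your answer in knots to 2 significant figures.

Coriolis parameter at 24°S:
f = 2Ω sin φ = 2 × 7.29×10⁻⁵ × sin 24° = 5.93×10⁻⁵ s⁻¹
Pressure gradient: |∂P/∂n| = 600 Pa / 293000 m = 2.05×10⁻³ Pa/m
Geostrophic balance (pressure-gradient force = Coriolis force):
V_g = (1/(fρ)) |∂P/∂n| = 2.05×10⁻³ / (5.93×10⁻⁵ × 0.948) = 36.4 m/s
Converting: 36.4 m/s × 1.944 = 71 knots

71 knots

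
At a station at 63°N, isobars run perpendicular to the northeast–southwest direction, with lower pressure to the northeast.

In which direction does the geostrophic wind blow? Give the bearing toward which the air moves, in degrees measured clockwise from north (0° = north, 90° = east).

The pressure-gradient force points toward the northeast (bearing 045°).
Geostrophic balance: in the Northern Hemisphere the Coriolis force deflects motion to the right, so the geostrophic wind blows 90° to the right of the pressure-gradient force (low pressure on the left).
Rotating 045° by 90° clockwise gives 135° — the wind blows toward the southeast.

135°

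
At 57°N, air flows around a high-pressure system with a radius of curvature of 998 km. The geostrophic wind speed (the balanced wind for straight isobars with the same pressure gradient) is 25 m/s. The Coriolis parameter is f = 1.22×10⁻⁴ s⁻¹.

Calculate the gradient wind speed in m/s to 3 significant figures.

35.1 m/s

Around a high, pressure-gradient force acts outward with centrifugal, so Coriolis balances both:
fV = (1/ρ)|∂P/∂n| + V²/R  →  V² − fR·V + fR·V_g = 0
With fR = 1.22×10⁻⁴ × 998×10³ m = 122 m/s:
V = [fR − √((fR)² − 4 fR V_g)]/2 = [122 − √(122² − 4×122×25)]/2 = 35.1 m/s
Supergeostrophic (V > V_g = 25 m/s), as expected around a high.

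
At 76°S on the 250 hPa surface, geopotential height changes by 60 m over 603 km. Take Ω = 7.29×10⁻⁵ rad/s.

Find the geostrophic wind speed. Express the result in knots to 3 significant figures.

Coriolis parameter at 76°S:
f = 2Ω sin φ = 2 × 7.29×10⁻⁵ × sin 76° = 1.41×10⁻⁴ s⁻¹
Height gradient: |∂Z/∂n| = 60 m / 603000 m = 9.95×10⁻⁵
On a pressure surface, geostrophic balance gives V_g = (g/f)|∂Z/∂n|:
V_g = 9.81 × 9.95×10⁻⁵ / 1.41×10⁻⁴ = 6.90 m/s
Converting: 6.90 m/s × 1.944 = 13.4 knots

13.4 knots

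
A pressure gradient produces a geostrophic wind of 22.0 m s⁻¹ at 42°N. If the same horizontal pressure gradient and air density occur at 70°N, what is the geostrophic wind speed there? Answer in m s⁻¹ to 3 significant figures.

With the same pressure gradient and density, V_g ∝ 1/f ∝ 1/sin φ.
V₂ = V₁ · sin φ₁ / sin φ₂ = 22.0 × sin 42° / sin 70°
V₂ = 22.0 × 0.6691/0.9397 = 15.7 m s⁻¹

15.7 m s⁻¹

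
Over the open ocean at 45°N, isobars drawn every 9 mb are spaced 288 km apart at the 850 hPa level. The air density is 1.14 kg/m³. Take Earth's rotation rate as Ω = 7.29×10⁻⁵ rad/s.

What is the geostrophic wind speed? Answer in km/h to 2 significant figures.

96 km/h

Coriolis parameter at 45°N:
f = 2Ω sin φ = 2 × 7.29×10⁻⁵ × sin 45° = 1.03×10⁻⁴ s⁻¹
Pressure gradient: |∂P/∂n| = 900 Pa / 288000 m = 3.12×10⁻³ Pa/m
Geostrophic balance (pressure-gradient force = Coriolis force):
V_g = (1/(fρ)) |∂P/∂n| = 3.12×10⁻³ / (1.03×10⁻⁴ × 1.14) = 26.6 m/s
Converting: 26.6 m/s × 3.6 = 96 km/h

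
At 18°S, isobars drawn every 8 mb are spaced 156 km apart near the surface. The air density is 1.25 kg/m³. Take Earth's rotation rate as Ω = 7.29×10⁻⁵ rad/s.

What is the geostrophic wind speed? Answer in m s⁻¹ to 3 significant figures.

91.1 m s⁻¹

Coriolis parameter at 18°S:
f = 2Ω sin φ = 2 × 7.29×10⁻⁵ × sin 18° = 4.51×10⁻⁵ s⁻¹
Pressure gradient: |∂P/∂n| = 800 Pa / 156000 m = 5.13×10⁻³ Pa/m
Geostrophic balance (pressure-gradient force = Coriolis force):
V_g = (1/(fρ)) |∂P/∂n| = 5.13×10⁻³ / (4.51×10⁻⁵ × 1.25) = 91.1 m/s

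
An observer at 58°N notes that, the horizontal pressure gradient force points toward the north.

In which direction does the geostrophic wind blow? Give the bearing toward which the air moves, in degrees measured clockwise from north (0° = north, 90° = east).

The pressure-gradient force points toward the north (bearing 000°).
Geostrophic balance: in the Northern Hemisphere the Coriolis force deflects motion to the right, so the geostrophic wind blows 90° to the right of the pressure-gradient force (low pressure on the left).
Rotating 000° by 90° clockwise gives 090° — the wind blows toward the east.

090°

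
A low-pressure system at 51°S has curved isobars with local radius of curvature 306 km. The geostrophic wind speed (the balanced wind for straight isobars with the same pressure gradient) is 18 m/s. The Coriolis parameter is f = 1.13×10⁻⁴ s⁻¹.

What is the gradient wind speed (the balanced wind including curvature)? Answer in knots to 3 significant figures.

25.4 knots

Around a low, centrifugal force acts outward with Coriolis, so pressure-gradient force balances both:
(1/ρ)|∂P/∂n| = fV + V²/R  →  V² + fR·V − fR·V_g = 0
With fR = 1.13×10⁻⁴ × 306×10³ m = 34.6 m/s:
V = [−fR + √((fR)² + 4 fR V_g)]/2 = [−34.6 + √(34.6² + 4×34.6×18)]/2 = 13.1 m/s
Subgeostrophic (V < V_g = 18 m/s), as expected around a low.
Converting: 13.1 m/s × 1.944 = 25.4 knots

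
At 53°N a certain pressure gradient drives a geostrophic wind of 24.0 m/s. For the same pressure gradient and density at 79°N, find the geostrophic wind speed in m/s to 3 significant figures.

19.5 m/s

With the same pressure gradient and density, V_g ∝ 1/f ∝ 1/sin φ.
V₂ = V₁ · sin φ₁ / sin φ₂ = 24.0 × sin 53° / sin 79°
V₂ = 24.0 × 0.7986/0.9816 = 19.5 m/s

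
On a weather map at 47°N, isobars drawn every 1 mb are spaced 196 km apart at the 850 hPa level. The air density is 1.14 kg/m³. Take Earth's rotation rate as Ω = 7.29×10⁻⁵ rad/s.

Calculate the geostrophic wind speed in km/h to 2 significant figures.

15 km/h

Coriolis parameter at 47°N:
f = 2Ω sin φ = 2 × 7.29×10⁻⁵ × sin 47° = 1.07×10⁻⁴ s⁻¹
Pressure gradient: |∂P/∂n| = 100 Pa / 196000 m = 5.10×10⁻⁴ Pa/m
Geostrophic balance (pressure-gradient force = Coriolis force):
V_g = (1/(fρ)) |∂P/∂n| = 5.10×10⁻⁴ / (1.07×10⁻⁴ × 1.14) = 4.20 m/s
Converting: 4.20 m/s × 3.6 = 15 km/h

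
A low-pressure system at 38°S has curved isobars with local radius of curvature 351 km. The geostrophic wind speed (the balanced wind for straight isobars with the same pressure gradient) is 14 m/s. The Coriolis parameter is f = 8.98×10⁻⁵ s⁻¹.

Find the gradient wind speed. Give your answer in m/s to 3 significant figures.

10.5 m/s

Around a low, centrifugal force acts outward with Coriolis, so pressure-gradient force balances both:
(1/ρ)|∂P/∂n| = fV + V²/R  →  V² + fR·V − fR·V_g = 0
With fR = 8.98×10⁻⁵ × 351×10³ m = 31.5 m/s:
V = [−fR + √((fR)² + 4 fR V_g)]/2 = [−31.5 + √(31.5² + 4×31.5×14)]/2 = 10.5 m/s
Subgeostrophic (V < V_g = 14 m/s), as expected around a low.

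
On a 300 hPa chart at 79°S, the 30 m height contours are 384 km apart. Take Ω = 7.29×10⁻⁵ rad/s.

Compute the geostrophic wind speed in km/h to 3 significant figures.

19.3 km/h

Coriolis parameter at 79°S:
f = 2Ω sin φ = 2 × 7.29×10⁻⁵ × sin 79° = 1.43×10⁻⁴ s⁻¹
Height gradient: |∂Z/∂n| = 30 m / 384000 m = 7.81×10⁻⁵
On a pressure surface, geostrophic balance gives V_g = (g/f)|∂Z/∂n|:
V_g = 9.81 × 7.81×10⁻⁵ / 1.43×10⁻⁴ = 5.35 m/s
Converting: 5.35 m/s × 3.6 = 19.3 km/h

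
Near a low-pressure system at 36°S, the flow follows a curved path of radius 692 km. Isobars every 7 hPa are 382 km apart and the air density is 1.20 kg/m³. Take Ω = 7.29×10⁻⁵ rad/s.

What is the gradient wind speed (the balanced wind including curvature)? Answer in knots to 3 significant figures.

Coriolis parameter at 36°S:
f = 2Ω sin φ = 2 × 7.29×10⁻⁵ × sin 36° = 8.57×10⁻⁵ s⁻¹
Pressure gradient: |∂P/∂n| = 700 Pa / 382000 m = 1.83×10⁻³ Pa/m
Geostrophic speed: V_g = |∂P/∂n|/(fρ) = 1.83×10⁻³/(8.57×10⁻⁵ × 1.20) = 17.8 m/s
Around a low, centrifugal force acts outward with Coriolis, so pressure-gradient force balances both:
(1/ρ)|∂P/∂n| = fV + V²/R  →  V² + fR·V − fR·V_g = 0
With fR = 8.57×10⁻⁵ × 692×10³ m = 59.3 m/s:
V = [−fR + √((fR)² + 4 fR V_g)]/2 = [−59.3 + √(59.3² + 4×59.3×17.8)]/2 = 14.3 m/s
Subgeostrophic (V < V_g = 17.8 m/s), as expected around a low.
Converting: 14.3 m/s × 1.944 = 27.9 knots

27.9 knots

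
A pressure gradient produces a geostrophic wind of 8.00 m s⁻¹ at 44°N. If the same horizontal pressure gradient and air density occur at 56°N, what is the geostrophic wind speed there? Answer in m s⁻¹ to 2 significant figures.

With the same pressure gradient and density, V_g ∝ 1/f ∝ 1/sin φ.
V₂ = V₁ · sin φ₁ / sin φ₂ = 8.00 × sin 44° / sin 56°
V₂ = 8.00 × 0.6947/0.8290 = 6.7 m s⁻¹

6.7 m s⁻¹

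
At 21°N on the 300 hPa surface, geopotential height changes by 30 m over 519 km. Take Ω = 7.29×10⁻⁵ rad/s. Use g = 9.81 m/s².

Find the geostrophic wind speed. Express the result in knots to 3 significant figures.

21.1 knots

Coriolis parameter at 21°N:
f = 2Ω sin φ = 2 × 7.29×10⁻⁵ × sin 21° = 5.23×10⁻⁵ s⁻¹
Height gradient: |∂Z/∂n| = 30 m / 519000 m = 5.78×10⁻⁵
On a pressure surface, geostrophic balance gives V_g = (g/f)|∂Z/∂n|:
V_g = 9.81 × 5.78×10⁻⁵ / 5.23×10⁻⁵ = 10.9 m/s
Converting: 10.9 m/s × 1.944 = 21.1 knots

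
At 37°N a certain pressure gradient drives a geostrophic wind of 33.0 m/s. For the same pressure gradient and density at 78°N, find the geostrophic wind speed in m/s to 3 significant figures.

20.3 m/s

With the same pressure gradient and density, V_g ∝ 1/f ∝ 1/sin φ.
V₂ = V₁ · sin φ₁ / sin φ₂ = 33.0 × sin 37° / sin 78°
V₂ = 33.0 × 0.6018/0.9781 = 20.3 m/s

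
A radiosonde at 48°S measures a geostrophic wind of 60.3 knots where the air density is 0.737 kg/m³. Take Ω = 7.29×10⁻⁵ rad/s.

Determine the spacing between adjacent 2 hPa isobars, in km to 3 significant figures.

Coriolis parameter at 48°S:
f = 2Ω sin φ = 2 × 7.29×10⁻⁵ × sin 48° = 1.08×10⁻⁴ s⁻¹
Wind speed in SI: 60.3 knots = 31.0 m/s
Geostrophic balance rearranged: |∂P/∂n| = f ρ V_g
|∂P/∂n| = 1.08×10⁻⁴ × 0.737 × 31.0 = 2.48×10⁻³ Pa/m
Isobar spacing: Δn = ΔP/|∂P/∂n| = 200 Pa / 2.48×10⁻³ Pa/m = 80738 m ≈ 80.7 km

80.7 km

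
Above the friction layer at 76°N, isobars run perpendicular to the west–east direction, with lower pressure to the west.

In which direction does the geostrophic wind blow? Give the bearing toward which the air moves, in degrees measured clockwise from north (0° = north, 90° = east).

The pressure-gradient force points toward the west (bearing 270°).
Geostrophic balance: in the Northern Hemisphere the Coriolis force deflects motion to the right, so the geostrophic wind blows 90° to the right of the pressure-gradient force (low pressure on the left).
Rotating 270° by 90° clockwise gives 000° — the wind blows toward the north.

000°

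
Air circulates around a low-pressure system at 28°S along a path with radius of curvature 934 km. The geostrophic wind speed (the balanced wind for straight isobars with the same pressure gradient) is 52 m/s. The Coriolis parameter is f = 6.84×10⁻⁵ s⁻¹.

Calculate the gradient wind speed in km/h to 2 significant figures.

120 km/h

Around a low, centrifugal force acts outward with Coriolis, so pressure-gradient force balances both:
(1/ρ)|∂P/∂n| = fV + V²/R  →  V² + fR·V − fR·V_g = 0
With fR = 6.84×10⁻⁵ × 934×10³ m = 63.9 m/s:
V = [−fR + √((fR)² + 4 fR V_g)]/2 = [−63.9 + √(63.9² + 4×63.9×52)]/2 = 34 m/s
Subgeostrophic (V < V_g = 52 m/s), as expected around a low.
Converting: 34 m/s × 3.6 = 120 km/h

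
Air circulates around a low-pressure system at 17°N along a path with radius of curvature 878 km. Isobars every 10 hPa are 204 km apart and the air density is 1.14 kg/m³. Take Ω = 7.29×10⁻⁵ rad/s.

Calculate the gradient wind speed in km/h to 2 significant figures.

160 km/h

Coriolis parameter at 17°N:
f = 2Ω sin φ = 2 × 7.29×10⁻⁵ × sin 17° = 4.26×10⁻⁵ s⁻¹
Pressure gradient: |∂P/∂n| = 1000 Pa / 204000 m = 4.90×10⁻³ Pa/m
Geostrophic speed: V_g = |∂P/∂n|/(fρ) = 4.90×10⁻³/(4.26×10⁻⁵ × 1.14) = 101 m/s
Around a low, centrifugal force acts outward with Coriolis, so pressure-gradient force balances both:
(1/ρ)|∂P/∂n| = fV + V²/R  →  V² + fR·V − fR·V_g = 0
With fR = 4.26×10⁻⁵ × 878×10³ m = 37.4 m/s:
V = [−fR + √((fR)² + 4 fR V_g)]/2 = [−37.4 + √(37.4² + 4×37.4×101)]/2 = 45.5 m/s
Subgeostrophic (V < V_g = 101 m/s), as expected around a low.
Converting: 45.5 m/s × 3.6 = 160 km/h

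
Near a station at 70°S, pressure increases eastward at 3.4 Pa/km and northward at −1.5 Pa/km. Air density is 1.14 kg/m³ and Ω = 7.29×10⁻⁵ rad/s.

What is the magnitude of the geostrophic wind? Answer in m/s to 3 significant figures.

Coriolis parameter at 70°S:
f = 2Ω sin φ = 2 × 7.29×10⁻⁵ × sin 70° = 1.37×10⁻⁴ s⁻¹
In the Southern Hemisphere f is negative: f = −1.37×10⁻⁴ s⁻¹.
Component geostrophic relations (x east, y north):
u_g = −(1/(fρ)) ∂P/∂y,  v_g = (1/(fρ)) ∂P/∂x
u_g = −(−1.5×10⁻³)/(−1.37×10⁻⁴ × 1.14) = −9.60 m/s;  v_g = (3.4×10⁻³)/(−1.37×10⁻⁴ × 1.14) = −21.8 m/s
|V_g| = √(u_g² + v_g²) = 23.8 m/s

23.8 m/s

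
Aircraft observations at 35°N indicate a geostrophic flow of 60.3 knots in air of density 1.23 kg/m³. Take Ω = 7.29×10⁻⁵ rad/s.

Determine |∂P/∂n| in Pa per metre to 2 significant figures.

Coriolis parameter at 35°N:
f = 2Ω sin φ = 2 × 7.29×10⁻⁵ × sin 35° = 8.36×10⁻⁵ s⁻¹
Wind speed in SI: 60.3 knots = 31.0 m/s
Geostrophic balance rearranged: |∂P/∂n| = f ρ V_g
|∂P/∂n| = 8.36×10⁻⁵ × 1.23 × 31.0 = 3.19×10⁻³ Pa/m

3.2×10⁻³ Pa/m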